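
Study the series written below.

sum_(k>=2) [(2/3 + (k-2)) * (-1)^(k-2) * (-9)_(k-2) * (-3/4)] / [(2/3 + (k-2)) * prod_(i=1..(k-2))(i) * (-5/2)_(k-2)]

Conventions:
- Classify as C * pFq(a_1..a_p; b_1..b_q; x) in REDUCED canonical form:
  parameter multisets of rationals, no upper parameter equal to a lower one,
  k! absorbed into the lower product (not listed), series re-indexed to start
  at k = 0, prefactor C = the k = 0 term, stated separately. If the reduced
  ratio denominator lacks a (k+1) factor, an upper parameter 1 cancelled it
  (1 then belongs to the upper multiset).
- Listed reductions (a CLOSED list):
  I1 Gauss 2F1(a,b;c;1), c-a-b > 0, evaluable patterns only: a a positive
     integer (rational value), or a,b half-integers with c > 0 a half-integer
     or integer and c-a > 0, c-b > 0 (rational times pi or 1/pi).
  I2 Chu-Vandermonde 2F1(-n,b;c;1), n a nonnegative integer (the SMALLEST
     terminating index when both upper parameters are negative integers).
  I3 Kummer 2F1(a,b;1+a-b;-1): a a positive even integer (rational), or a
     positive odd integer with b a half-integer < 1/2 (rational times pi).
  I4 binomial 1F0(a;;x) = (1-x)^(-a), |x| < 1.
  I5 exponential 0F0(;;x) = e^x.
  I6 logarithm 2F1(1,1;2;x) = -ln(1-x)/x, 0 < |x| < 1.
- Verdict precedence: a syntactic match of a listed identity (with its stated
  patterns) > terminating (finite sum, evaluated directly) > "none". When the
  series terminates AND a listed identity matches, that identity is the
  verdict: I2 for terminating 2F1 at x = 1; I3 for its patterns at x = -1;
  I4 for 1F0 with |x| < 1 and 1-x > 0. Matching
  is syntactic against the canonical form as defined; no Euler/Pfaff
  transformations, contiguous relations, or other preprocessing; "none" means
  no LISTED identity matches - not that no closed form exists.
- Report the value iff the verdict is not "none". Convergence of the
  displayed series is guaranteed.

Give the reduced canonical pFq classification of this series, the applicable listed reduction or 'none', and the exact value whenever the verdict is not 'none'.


At argument -1: a 1F1 with upper {-9}, lower {-5/2}, scaled by C = -3/4. Verdict: terminating. With -9 upstairs the series is a 10-term polynomial sum; evaluated term by term. Its exact value is 6432683/29700.

Structural cue: x = (-1) and k + 2/3 divides numerator and denominator alike; C = -3/4, x = -1 after cancelling.
Adjacent-term ratio: r(k) = (-1) * (k-9) / [(k-5/2) (k+1)] - rational in k, leading ratio (-1); with t_0 = -3/4, classification follows.


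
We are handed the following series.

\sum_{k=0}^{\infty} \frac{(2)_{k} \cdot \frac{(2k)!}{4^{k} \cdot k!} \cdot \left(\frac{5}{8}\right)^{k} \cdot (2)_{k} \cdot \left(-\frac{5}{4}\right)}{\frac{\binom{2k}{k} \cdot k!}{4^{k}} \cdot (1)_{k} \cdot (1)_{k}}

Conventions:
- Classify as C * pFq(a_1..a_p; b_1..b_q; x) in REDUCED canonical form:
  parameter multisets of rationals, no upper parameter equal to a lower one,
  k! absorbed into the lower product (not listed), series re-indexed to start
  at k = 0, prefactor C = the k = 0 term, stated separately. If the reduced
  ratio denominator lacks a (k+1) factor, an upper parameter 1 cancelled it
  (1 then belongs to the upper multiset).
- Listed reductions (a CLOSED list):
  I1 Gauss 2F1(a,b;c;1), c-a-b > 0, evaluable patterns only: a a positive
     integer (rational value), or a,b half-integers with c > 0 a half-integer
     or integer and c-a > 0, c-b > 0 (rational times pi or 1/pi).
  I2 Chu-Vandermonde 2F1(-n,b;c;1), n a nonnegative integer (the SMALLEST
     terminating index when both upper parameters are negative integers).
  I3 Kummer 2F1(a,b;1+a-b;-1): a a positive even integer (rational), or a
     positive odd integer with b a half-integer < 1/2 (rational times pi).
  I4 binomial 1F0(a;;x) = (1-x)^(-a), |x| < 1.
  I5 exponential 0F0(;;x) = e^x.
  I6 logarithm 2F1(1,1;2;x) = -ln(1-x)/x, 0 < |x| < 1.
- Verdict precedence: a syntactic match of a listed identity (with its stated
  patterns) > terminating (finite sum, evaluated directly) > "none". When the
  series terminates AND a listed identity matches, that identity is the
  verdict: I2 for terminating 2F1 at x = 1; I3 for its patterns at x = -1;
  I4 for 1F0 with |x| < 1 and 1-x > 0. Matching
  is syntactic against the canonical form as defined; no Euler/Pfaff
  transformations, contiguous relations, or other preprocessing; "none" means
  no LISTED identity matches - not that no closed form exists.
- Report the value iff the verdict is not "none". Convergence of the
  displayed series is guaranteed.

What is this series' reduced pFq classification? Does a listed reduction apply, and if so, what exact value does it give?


x = \frac{5}{8} here; the reduced form reads 2F1, upper {2, 2}, lower {1}, C = -\frac{5}{4}. Verdict: none - this 2F1 at x = \frac{5}{8} matches no listed pattern, and upper {2, 2} holds no stopper.

The tell: t_0 = -\frac{5}{4} here, and the lower central binomial (prefactor -5/4) hides (1/2)_k.
Step ratio: r(k) = \frac{5}{8} * (k+2) (k+2) / [(k+1) (k+1)] - poly over poly, x = \frac{5}{8} from leading terms; C = -\frac{5}{4} at k = 0.


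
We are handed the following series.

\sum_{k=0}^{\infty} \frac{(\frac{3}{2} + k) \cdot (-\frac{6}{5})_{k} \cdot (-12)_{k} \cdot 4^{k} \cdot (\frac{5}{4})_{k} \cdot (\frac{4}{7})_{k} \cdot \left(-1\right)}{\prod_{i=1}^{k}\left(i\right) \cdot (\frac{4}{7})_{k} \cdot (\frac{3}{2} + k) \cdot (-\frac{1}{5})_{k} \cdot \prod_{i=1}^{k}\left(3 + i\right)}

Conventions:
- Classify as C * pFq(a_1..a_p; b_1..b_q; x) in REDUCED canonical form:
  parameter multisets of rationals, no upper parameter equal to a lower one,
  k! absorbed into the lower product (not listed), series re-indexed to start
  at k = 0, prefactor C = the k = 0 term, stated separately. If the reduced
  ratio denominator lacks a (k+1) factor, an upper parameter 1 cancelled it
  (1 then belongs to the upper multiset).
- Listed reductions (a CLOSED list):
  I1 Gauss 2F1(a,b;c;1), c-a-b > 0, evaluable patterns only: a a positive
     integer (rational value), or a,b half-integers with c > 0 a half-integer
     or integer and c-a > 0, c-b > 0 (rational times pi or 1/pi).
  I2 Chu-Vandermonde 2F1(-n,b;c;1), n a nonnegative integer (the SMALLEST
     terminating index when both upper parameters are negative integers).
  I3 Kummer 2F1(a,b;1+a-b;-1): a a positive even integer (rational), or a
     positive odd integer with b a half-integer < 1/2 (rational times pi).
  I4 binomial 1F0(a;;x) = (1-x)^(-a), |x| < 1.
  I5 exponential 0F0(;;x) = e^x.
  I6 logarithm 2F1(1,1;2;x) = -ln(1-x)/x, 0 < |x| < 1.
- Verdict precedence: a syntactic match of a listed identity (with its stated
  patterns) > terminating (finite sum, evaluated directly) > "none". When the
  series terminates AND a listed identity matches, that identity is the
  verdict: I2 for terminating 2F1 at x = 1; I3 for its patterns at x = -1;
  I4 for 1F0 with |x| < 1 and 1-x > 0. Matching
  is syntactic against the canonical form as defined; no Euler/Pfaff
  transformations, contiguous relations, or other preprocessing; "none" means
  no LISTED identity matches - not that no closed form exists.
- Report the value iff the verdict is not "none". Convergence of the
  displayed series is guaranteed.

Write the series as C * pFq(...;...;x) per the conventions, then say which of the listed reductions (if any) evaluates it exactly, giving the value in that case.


Structural cue: t_0 = -1 here, and the parameter 4/7 appears in both the upper and lower lists and cancels (alongside the other common factor).
Step ratio: r(k) = 4 * (k-12) (k-\frac{6}{5}) (k+\frac{5}{4}) / [(k-\frac{1}{5}) (k+4) (k+1)] - rational in k. x = 4; t_0 = -1; negate the roots.

Canonical form: C = -1 times 3F2 with upper {-12, -\frac{6}{5}, \frac{5}{4}}, lower {-\frac{1}{5}, 4}, x = 4. Verdict: terminating - upper -12 stops the sum at k = 12; the 13 terms are added exactly. Sum: \frac{4794877645}{20020224}.


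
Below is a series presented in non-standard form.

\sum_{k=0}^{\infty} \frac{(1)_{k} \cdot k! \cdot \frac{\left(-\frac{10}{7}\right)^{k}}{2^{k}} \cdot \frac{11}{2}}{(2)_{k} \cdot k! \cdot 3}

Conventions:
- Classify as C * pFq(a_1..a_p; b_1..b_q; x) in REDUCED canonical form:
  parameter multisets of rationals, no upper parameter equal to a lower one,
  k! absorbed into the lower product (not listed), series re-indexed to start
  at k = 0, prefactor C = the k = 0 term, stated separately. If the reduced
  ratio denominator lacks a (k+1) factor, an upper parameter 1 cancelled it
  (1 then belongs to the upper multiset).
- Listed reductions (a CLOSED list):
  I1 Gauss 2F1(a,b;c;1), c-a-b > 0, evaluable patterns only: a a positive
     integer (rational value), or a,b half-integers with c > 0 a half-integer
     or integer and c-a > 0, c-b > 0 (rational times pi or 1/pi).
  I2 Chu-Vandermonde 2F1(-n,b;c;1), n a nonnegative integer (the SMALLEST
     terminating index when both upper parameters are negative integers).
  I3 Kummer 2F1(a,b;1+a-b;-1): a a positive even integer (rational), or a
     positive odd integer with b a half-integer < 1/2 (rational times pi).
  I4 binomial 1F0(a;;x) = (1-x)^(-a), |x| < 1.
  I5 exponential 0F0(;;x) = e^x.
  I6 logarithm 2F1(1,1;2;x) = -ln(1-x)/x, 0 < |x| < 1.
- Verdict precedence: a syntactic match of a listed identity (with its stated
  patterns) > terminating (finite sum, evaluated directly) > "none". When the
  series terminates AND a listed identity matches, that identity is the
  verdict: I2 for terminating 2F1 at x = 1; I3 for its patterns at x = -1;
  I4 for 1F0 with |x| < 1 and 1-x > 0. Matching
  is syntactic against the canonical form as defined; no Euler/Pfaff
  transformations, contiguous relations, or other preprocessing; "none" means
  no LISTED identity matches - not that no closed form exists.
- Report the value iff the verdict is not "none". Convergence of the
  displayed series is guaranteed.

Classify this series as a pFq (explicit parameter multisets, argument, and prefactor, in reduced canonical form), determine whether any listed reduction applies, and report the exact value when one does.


The series (x = -\frac{5}{7}) is 2F1: upper {1, 1}, lower {2}, prefactor \frac{11}{6}. Verdict (x = -\frac{5}{7}): logarithm (I6) applies (the logarithm: parameters (1,1;2), x = -\frac{5}{7}). Sum: \frac{77}{30} \cdot \ln\left(\frac{12}{7}\right).

Key observation: from the first term \frac{11}{6}: the constant factors (C = 11/6) combine into one prefactor.
Consecutive-term ratio: r(k) = -\frac{5}{7} * (k+1) (k+1) / [(k+2) (k+1)] ; factor over Q: parameters, x = -\frac{5}{7}, and C = \frac{11}{6}.


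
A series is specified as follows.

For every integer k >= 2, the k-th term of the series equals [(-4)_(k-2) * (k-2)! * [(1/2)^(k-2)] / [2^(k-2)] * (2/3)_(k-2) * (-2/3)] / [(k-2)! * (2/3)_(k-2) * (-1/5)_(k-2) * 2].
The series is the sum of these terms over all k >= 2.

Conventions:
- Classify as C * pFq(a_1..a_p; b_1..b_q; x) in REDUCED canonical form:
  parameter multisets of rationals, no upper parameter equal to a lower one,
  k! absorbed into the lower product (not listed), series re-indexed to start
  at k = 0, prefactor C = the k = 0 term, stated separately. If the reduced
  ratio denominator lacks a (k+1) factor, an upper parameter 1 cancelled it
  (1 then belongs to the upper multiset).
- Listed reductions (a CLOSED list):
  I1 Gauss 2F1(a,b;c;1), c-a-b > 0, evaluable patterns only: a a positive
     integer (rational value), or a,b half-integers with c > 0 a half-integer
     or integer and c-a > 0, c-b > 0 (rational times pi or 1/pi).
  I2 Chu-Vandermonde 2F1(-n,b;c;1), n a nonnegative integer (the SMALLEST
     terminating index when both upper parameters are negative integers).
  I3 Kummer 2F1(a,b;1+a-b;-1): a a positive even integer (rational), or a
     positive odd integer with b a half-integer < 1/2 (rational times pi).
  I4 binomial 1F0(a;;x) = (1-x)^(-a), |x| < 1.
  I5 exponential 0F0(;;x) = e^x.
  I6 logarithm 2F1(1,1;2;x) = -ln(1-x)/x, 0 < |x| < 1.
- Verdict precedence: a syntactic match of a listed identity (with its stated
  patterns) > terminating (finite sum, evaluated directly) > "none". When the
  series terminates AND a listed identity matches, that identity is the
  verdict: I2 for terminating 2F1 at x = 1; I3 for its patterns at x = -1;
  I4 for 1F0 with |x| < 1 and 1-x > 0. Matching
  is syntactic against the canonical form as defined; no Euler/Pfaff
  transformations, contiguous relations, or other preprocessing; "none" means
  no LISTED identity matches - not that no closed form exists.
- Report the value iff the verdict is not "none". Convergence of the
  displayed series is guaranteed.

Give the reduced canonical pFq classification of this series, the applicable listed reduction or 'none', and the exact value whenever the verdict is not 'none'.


x = 1/4 here; the reduced form reads 2F1, upper {-4, 1}, lower {-1/5}, C = -1/3. Verdict: terminating. (-4)_k vanishes past k = 4, leaving a 5-term sum, computed directly. Sum: -4477/5376.

The tell: from the first term -1/3: the factorial ratio (C = -1/3, x = 1/4) (k+a-1)!/(a-1)! is a rising factorial (a)_k.
Term ratio: r(k) = (1/4) * (k-4) (k+1) / [(k-1/5) (k+1)] ; factor over Q: parameters, x = (1/4), and C = -1/3.


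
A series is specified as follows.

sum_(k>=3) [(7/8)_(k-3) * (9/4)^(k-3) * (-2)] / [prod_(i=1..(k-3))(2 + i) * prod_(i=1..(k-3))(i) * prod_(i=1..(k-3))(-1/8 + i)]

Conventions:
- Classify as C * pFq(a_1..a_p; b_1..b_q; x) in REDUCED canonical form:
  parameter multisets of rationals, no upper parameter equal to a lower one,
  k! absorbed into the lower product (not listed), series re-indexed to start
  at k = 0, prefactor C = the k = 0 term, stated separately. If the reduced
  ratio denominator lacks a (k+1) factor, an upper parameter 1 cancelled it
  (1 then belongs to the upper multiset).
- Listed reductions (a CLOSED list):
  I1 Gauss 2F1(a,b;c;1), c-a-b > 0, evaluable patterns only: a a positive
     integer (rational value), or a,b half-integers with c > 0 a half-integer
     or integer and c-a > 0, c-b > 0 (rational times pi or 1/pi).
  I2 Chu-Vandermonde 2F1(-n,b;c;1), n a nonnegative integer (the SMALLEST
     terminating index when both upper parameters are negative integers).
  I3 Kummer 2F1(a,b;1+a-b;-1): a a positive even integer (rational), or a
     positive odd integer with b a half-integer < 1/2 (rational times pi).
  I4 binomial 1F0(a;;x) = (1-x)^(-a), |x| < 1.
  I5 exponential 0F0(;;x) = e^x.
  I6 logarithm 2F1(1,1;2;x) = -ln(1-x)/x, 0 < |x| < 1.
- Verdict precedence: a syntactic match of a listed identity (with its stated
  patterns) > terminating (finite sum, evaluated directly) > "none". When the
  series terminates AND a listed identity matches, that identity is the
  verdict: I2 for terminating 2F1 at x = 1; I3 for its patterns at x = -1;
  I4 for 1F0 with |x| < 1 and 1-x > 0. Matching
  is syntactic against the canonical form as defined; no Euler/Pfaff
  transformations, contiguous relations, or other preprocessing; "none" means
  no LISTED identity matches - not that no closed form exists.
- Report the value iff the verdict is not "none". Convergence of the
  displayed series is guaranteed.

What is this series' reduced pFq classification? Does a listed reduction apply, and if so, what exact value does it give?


Canonical form: C = -2 times 0F1 with upper {-}, lower {3}, x = 9/4. Verdict: none. No listed pattern accepts 0F1(-; 3; 9/4).

Key observation: t_0 being -2, the lower running product (C = -2, x = 9/4) is a rising factorial.
Adjacent-term ratio: r(k) = (9/4) * 1 / [(k+3) (k+1)] - rational; roots negated = parameters, x = (9/4), C = -2.


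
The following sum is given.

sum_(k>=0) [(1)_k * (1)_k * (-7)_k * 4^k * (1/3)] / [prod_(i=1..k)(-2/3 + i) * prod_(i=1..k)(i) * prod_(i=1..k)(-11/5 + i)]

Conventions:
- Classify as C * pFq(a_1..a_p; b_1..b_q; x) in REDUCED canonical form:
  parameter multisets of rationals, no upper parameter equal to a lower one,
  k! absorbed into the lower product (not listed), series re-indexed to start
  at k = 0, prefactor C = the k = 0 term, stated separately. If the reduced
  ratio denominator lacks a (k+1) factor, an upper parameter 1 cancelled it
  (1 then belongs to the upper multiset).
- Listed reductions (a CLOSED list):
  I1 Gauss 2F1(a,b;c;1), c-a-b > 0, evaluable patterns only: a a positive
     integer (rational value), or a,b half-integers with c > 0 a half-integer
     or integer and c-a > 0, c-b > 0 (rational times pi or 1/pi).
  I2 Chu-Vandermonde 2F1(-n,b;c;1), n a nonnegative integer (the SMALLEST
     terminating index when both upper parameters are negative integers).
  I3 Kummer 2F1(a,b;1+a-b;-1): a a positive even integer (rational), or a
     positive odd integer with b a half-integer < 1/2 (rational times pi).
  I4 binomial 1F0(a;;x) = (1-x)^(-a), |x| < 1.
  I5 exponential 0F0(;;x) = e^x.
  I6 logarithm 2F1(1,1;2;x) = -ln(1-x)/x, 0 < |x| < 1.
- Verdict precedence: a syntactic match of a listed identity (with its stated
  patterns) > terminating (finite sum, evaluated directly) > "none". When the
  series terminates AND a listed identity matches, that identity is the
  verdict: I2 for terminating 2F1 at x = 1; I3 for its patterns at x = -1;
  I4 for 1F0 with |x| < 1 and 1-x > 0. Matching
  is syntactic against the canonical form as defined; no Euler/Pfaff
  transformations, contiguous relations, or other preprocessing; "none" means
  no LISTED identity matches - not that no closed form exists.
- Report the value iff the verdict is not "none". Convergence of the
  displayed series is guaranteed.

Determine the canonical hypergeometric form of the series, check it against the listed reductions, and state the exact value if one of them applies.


Key step: with t_0 = 1/3, the product of the first k integers (prefactor 1/3) is k!.
Adjacent-term ratio: r(k) = 4 * (k-7) (k+1) (k+1) / [(k-6/5) (k+1/3) (k+1)] - rational in k, leading ratio 4; with t_0 = 1/3, classification follows.

Prefactor 1/3, argument 4: 3F2 with upper {-7, 1, 1} over lower {-6/5, 1/3}. Verdict: terminating - no listed pattern fits, but -7 in the upper list cuts the series at k = 7; direct evaluation. Value: -441536079979/98553.


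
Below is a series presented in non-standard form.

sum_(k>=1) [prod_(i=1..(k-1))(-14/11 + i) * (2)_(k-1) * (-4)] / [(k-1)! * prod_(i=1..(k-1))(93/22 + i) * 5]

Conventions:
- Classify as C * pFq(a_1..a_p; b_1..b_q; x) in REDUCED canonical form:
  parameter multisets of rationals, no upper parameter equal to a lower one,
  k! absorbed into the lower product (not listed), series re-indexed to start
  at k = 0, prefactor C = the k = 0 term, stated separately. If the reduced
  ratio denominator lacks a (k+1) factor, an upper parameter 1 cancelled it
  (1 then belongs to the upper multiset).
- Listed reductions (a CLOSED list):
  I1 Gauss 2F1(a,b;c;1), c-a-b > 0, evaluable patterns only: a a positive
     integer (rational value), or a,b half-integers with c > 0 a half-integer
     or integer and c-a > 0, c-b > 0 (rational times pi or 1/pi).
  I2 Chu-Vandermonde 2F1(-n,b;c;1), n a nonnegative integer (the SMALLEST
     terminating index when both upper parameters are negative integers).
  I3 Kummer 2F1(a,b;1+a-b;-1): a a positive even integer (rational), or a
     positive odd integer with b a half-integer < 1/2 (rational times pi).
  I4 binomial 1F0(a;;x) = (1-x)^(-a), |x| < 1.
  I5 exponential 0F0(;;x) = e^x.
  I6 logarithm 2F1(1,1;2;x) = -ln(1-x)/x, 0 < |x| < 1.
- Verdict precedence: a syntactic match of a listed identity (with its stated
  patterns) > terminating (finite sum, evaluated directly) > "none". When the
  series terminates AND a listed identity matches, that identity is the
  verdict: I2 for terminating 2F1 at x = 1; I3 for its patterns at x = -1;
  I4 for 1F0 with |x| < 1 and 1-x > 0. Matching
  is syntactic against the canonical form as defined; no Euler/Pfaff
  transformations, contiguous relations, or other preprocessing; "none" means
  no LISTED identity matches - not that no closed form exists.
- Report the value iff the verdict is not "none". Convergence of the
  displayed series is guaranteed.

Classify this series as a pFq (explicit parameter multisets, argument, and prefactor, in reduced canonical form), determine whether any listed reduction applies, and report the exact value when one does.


The series (x = 1) is 2F1: upper {-3/11, 2}, lower {115/22}, prefactor -4/5. Verdict (x = 1): Gauss (I1, integer-parameter pattern) applies (x = 1: the Gamma ratio telescopes since c-a-b = 7/2 > 0 and a = 2 in Z>0). Exact value: -8804/12705.

Key observation: t_0 = -4/5 here, and the constant factors (C = -4/5) combine into one prefactor.
Term ratio: r(k) = 1 * (k-3/11) (k+2) / [(k+115/22) (k+1)] - rational; roots negated = parameters, x = 1, C = -4/5.


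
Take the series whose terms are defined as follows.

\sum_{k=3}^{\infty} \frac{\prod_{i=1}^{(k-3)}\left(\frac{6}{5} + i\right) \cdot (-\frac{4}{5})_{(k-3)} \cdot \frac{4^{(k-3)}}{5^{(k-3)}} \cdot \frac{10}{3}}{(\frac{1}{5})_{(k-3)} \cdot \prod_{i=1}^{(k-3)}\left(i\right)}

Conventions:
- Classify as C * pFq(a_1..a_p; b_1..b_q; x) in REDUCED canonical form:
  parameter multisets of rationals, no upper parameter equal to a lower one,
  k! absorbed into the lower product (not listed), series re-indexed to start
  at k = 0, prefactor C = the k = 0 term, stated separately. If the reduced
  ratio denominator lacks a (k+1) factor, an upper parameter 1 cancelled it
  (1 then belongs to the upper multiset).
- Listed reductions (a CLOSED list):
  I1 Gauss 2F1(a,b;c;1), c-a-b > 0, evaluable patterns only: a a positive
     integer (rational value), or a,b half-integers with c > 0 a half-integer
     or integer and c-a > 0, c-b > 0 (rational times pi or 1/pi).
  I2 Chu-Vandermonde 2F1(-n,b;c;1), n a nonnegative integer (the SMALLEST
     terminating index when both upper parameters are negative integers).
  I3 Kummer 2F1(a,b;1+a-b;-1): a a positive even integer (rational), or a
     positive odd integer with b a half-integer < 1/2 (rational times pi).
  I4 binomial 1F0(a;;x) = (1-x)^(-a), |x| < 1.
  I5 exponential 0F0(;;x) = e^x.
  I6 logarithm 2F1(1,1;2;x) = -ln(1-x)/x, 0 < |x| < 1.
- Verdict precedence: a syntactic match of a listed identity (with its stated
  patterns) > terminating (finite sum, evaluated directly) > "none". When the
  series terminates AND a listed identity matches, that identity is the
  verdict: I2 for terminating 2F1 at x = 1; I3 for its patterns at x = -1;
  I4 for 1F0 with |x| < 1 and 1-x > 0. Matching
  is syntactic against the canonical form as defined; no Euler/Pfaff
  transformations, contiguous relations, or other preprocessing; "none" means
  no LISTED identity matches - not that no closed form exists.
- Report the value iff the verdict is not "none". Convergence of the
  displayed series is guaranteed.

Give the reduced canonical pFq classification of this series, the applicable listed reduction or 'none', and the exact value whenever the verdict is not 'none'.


Prefactor \frac{10}{3}, argument \frac{4}{5}: 2F1 with upper {-\frac{4}{5}, \frac{11}{5}} over lower {\frac{1}{5}}. Verdict: none (x = \frac{4}{5}): each listed identity misses the multisets {-\frac{4}{5}, \frac{11}{5}} ; {\frac{1}{5}}.

First insight: t_0 being \frac{10}{3}, the two geometric factors (prefactor 10/3) combine into one argument.
Step ratio: r(k) = \frac{4}{5} * (k-\frac{4}{5}) (k+\frac{11}{5}) / [(k+\frac{1}{5}) (k+1)] ; factor over Q: parameters, x = \frac{4}{5}, and C = \frac{10}{3}.


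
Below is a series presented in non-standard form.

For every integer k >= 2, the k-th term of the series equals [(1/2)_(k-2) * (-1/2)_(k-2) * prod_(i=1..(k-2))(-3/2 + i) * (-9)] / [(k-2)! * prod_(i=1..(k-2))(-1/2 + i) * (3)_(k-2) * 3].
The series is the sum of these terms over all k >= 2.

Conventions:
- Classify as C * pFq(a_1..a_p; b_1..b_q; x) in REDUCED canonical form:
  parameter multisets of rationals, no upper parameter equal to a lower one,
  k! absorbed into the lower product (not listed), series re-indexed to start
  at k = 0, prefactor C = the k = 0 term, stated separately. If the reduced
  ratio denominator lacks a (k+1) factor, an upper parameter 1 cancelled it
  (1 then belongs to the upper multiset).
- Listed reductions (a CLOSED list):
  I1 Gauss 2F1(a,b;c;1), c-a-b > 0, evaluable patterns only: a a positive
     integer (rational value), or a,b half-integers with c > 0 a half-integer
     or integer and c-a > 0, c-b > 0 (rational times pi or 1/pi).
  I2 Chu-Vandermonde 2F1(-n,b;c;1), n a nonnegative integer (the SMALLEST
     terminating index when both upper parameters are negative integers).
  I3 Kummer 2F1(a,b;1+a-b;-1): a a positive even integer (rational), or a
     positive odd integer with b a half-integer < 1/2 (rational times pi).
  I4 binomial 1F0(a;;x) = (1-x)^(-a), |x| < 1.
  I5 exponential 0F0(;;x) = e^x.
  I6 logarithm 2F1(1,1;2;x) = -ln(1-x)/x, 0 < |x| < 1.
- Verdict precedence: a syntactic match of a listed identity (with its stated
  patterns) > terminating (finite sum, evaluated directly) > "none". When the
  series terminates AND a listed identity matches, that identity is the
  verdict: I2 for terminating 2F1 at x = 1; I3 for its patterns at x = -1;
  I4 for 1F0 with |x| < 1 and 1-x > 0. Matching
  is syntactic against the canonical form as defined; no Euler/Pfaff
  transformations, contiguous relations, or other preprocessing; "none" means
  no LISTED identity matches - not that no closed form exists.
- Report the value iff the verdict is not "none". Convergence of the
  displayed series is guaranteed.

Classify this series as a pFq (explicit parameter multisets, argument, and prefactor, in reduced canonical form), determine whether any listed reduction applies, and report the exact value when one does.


Classification (C = -3): 2F1 with upper {-1/2, -1/2}, lower {3}, argument x = 1. Verdict: Gauss (I1, half-integer pattern) matches (x = 1; upper {-1/2, -1/2} half-integers, c = 3 in the evaluable pattern). Sum: (-256/25) / pi.

Structural cue: from the first term -3: the constant factors (prefactor -3) combine into one prefactor.
Step ratio: r(k) = 1 * (k-1/2) (k-1/2) / [(k+3) (k+1)] - rational in k. x = 1; t_0 = -3; negate the roots.


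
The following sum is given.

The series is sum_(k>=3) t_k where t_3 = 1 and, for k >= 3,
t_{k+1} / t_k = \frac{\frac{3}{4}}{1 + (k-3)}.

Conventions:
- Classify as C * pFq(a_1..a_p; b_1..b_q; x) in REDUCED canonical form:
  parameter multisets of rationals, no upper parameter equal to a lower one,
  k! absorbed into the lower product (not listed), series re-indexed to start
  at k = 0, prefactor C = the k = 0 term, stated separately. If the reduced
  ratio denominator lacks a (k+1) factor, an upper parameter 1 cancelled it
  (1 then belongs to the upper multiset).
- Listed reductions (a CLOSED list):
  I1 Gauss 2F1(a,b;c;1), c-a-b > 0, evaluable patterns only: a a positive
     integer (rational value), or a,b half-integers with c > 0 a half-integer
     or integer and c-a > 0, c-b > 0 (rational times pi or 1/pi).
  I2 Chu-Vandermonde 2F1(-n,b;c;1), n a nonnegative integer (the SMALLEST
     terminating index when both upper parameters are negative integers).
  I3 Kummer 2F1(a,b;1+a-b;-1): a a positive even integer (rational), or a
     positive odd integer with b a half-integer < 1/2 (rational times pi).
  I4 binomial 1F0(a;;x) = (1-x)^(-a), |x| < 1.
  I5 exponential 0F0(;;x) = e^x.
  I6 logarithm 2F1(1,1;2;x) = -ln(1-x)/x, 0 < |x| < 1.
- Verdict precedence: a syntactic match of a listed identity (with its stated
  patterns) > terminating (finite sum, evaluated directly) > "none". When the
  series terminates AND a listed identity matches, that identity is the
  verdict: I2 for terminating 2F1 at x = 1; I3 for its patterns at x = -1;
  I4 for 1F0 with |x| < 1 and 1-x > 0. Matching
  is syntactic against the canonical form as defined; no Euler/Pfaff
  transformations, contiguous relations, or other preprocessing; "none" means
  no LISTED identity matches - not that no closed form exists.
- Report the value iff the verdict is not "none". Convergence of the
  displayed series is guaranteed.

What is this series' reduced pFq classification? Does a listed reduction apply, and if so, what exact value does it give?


The series (x = \frac{3}{4}) is 0F0: upper {-}, lower {-}, prefactor 1. Verdict (x = \frac{3}{4}): the I5 exponential reduction applies (the 0F0 exponential series at x = \frac{3}{4}). Its exact value is e^{\frac{3}{4}}.

Structural cue: with t_0 = 1, the expanded ratio factors over Q; prefactor 1, roots give parameters.
Step ratio: r(k) = \frac{3}{4} * 1 / [(k+1)] - poly over poly, x = \frac{3}{4} from leading terms; C = 1 at k = 0.


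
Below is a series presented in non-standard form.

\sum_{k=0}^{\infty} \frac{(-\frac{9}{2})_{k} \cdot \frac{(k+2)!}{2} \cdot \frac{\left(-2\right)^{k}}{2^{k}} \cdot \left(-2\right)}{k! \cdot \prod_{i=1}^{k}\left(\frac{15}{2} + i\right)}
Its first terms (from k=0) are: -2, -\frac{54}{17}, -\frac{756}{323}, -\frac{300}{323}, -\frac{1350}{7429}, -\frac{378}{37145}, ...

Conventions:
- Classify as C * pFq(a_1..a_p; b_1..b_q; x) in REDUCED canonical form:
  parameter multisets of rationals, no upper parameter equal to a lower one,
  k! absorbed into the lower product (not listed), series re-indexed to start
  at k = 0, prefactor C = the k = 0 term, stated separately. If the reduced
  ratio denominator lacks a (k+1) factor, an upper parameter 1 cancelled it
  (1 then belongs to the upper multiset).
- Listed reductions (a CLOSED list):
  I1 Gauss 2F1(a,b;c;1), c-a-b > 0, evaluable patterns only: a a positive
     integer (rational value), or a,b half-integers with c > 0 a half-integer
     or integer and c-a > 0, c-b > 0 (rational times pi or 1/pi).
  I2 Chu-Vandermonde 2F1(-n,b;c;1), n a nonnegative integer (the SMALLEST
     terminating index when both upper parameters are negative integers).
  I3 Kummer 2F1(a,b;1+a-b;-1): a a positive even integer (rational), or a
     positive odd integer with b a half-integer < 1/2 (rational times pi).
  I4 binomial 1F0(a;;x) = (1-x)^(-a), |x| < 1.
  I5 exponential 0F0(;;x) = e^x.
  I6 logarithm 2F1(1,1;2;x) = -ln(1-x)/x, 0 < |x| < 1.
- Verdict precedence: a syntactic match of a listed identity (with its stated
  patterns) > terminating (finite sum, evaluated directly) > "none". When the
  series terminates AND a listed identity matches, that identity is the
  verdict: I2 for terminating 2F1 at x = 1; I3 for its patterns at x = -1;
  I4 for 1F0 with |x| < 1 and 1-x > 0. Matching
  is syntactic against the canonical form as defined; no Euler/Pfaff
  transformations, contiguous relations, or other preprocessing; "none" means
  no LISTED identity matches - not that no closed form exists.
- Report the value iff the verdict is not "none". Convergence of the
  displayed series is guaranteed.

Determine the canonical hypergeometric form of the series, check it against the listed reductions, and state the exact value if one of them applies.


x = -1 here; the reduced form reads 2F1, upper {-\frac{9}{2}, 3}, lower {\frac{17}{2}}, C = -2. Verdict: Kummer (I3) applies (x = -1; c = \frac{17}{2} equals 1+a-b for upper {-\frac{9}{2}, 3}: listed pattern). Exact value: \left(-\frac{45045}{16384}\right) \cdot \pi.

Key observation: with t_0 = -2, the two k-th powers (prefactor -2) combine into one argument.
Adjacent-term ratio: r(k) = -1 * (k-\frac{9}{2}) (k+3) / [(k+\frac{17}{2}) (k+1)] - poly over poly, x = -1 from leading terms; C = -2 at k = 0.


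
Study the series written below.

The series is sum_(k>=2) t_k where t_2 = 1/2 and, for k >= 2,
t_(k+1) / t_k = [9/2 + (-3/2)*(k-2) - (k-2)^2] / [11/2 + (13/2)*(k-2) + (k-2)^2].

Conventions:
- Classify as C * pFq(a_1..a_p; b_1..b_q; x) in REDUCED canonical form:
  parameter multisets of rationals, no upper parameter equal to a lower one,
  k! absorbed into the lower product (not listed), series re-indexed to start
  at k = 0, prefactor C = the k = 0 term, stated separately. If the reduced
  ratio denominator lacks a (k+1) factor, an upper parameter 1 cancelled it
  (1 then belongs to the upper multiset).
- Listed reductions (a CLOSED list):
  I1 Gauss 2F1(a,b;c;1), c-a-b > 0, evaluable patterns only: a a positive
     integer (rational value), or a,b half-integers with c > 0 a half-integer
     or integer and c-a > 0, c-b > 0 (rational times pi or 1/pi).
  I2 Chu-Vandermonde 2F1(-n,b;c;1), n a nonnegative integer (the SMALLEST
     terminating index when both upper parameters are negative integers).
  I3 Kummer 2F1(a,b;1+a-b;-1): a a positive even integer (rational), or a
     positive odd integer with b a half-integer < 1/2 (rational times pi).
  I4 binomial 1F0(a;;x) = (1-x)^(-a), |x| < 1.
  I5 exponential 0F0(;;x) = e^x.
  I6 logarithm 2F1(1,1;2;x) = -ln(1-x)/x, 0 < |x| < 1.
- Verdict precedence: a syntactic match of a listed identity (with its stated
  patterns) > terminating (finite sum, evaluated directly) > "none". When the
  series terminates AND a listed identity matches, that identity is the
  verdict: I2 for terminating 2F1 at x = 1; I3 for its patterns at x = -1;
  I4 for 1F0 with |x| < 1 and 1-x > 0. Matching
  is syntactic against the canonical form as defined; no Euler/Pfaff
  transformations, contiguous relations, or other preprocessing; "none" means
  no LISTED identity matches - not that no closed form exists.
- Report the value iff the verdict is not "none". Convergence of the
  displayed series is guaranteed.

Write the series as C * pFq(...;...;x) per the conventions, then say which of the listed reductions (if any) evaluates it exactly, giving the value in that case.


x = -1 here; the reduced form reads 2F1, upper {-3/2, 3}, lower {11/2}, C = 1/2. Verdict: Kummer (I3) matches (x = -1; c = 11/2 equals 1+a-b for upper {-3/2, 3}: listed pattern). Hence: (315/1024) * pi.

The tell: from the first term 1/2: factor the ratio over Q (C = 1/2): negated roots = parameters.
Consecutive-term ratio: r(k) = (-1) * (k-3/2) (k+3) / [(k+11/2) (k+1)] - rational in k, leading ratio (-1); with t_0 = 1/2, classification follows.


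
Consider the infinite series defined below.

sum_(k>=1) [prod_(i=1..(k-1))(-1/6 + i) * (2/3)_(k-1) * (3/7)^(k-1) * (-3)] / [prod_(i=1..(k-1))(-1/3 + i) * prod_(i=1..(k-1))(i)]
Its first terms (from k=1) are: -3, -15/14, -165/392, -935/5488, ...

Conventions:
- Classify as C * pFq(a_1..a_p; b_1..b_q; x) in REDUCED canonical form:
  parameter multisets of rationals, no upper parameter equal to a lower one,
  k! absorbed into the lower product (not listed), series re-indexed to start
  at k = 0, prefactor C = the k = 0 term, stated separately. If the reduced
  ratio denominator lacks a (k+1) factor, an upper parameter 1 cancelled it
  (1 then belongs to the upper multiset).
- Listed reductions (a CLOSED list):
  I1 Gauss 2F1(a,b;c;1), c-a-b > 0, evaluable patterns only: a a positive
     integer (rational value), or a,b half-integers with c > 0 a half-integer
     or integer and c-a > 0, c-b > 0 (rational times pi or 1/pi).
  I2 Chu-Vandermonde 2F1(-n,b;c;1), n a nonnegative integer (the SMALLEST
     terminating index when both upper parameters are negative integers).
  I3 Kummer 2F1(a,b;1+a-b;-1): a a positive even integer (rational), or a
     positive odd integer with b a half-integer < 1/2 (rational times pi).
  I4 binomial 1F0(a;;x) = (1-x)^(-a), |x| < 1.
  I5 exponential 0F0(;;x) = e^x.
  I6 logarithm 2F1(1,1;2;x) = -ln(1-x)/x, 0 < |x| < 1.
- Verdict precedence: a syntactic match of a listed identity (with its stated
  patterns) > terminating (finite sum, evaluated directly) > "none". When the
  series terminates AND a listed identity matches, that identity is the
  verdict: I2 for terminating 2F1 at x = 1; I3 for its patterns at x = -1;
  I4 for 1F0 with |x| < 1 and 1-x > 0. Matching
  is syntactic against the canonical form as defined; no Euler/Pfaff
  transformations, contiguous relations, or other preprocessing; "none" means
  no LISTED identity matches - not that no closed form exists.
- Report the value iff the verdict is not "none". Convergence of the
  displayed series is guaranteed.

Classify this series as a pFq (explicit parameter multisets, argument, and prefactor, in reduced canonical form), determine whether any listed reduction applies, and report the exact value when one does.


This is -3 * 1F0(5/6; -; 3/7) in reduced canonical form. Verdict: binomial (I4) matches (the 1F0 binomial series: exponent -5/6, x = 3/7). Its exact value is (-3) * (4/7)^(-5/6).

Key step: t_0 being -3, the lower running product (C = -3) is a rising factorial.
Consecutive-term ratio: r(k) = (3/7) * (k+5/6) / [(k+1)] - rational in k. x = (3/7); t_0 = -3; negate the roots.


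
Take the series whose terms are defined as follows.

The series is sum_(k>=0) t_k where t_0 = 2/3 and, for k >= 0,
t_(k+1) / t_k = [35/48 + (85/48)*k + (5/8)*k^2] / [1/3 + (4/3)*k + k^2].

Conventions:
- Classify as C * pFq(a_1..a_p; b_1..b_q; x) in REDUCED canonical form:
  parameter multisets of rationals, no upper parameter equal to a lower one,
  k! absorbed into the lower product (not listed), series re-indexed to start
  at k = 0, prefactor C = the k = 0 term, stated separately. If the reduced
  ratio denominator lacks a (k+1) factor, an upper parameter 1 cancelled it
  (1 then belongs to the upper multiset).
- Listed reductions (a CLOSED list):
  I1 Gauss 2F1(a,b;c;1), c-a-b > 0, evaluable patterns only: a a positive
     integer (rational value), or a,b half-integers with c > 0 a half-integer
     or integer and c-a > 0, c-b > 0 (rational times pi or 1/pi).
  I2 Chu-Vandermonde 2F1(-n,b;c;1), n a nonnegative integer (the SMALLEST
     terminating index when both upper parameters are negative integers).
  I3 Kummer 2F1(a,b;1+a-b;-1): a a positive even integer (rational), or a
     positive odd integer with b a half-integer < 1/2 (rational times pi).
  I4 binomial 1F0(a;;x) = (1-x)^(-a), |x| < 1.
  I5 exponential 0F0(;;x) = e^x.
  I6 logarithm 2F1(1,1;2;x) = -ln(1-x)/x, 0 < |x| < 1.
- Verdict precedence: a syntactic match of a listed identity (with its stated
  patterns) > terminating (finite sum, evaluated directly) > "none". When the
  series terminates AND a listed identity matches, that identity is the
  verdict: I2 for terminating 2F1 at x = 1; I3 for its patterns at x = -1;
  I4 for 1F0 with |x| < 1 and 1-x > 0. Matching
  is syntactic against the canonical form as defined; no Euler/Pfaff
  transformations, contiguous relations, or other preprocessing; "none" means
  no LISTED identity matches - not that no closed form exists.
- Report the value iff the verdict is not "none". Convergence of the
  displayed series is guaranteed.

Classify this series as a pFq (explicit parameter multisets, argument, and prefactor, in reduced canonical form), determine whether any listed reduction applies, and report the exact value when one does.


Classification (C = 2/3): 2F1 with upper {1/2, 7/3}, lower {1/3}, argument x = 5/8. Verdict: none. A 2F1 with upper {1/2, 7/3} fits none of I1-I6 at x = 5/8; the sum runs forever.

Key observation: t_0 = 2/3 here, and roots of the ratio polynomials (C = 2/3, x = 5/8) are the negated parameters.
Consecutive-term ratio: r(k) = (5/8) * (k+1/2) (k+7/3) / [(k+1/3) (k+1)] ; factor over Q: parameters, x = (5/8), and C = 2/3.


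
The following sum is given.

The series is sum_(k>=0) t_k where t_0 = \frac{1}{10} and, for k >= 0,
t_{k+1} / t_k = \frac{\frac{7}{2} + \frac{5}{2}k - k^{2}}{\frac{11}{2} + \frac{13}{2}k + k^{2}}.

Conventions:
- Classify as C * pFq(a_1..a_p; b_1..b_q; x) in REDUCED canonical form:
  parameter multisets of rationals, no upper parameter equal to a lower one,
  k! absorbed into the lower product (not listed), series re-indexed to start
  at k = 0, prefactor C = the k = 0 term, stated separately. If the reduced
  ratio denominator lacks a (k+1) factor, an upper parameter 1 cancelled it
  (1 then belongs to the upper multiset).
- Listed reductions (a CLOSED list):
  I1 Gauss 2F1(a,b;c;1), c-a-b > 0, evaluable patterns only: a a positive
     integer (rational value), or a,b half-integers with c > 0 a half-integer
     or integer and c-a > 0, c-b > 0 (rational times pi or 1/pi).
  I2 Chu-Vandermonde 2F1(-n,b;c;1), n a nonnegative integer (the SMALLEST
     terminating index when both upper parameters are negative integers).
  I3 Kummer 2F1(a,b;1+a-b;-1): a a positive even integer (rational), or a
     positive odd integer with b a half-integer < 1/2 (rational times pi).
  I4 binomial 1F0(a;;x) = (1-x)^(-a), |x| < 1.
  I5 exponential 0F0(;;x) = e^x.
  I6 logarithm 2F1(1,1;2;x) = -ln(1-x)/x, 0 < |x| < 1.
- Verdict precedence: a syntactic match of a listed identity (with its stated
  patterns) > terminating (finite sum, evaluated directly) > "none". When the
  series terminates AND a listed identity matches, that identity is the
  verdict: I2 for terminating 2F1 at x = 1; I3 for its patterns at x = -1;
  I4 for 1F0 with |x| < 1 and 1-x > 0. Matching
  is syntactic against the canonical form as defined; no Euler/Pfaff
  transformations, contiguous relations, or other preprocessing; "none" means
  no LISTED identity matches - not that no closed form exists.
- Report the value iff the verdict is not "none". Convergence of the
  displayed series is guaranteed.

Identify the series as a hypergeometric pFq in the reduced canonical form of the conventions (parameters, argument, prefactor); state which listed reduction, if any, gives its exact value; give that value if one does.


Canonical form: C = \frac{1}{10} times 2F1 with upper {-\frac{7}{2}, 1}, lower {\frac{11}{2}}, x = -1. Verdict: the Kummer evaluation I3 matches (x = -1; c = \frac{11}{2} equals 1+a-b for upper {-\frac{7}{2}, 1}: listed pattern). Hence: \frac{63}{1024} \cdot \pi.

First insight: from the first term \frac{1}{10}: factor the ratio over Q (C = 1/10): negated roots = parameters.
Term ratio: r(k) = -1 * (k-\frac{7}{2}) (k+1) / [(k+\frac{11}{2}) (k+1)] - rational; roots negated = parameters, x = -1, C = \frac{1}{10}.
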